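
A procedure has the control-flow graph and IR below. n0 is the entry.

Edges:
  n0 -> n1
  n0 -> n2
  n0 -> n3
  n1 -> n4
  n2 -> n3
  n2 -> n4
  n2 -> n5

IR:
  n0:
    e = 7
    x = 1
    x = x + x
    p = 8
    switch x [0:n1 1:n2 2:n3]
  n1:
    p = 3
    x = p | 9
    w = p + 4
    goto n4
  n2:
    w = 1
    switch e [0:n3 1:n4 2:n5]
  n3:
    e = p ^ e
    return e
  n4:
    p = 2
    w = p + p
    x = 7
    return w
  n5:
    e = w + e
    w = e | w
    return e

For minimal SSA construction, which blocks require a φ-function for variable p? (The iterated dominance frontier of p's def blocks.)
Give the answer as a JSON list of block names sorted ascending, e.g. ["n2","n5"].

Answer: ["n4"]

Analysis:
idom tree: n1←n0 n2←n0 n3←n0 n4←n0 n5←n2
Dom∩ at merges:
  n3: preds {n0,n2}: {n0} ∩ {n0,n2} = {n0}; idom=n0
  n4: preds {n1,n2}: {n0,n1} ∩ {n0,n2} = {n0}; idom=n0

DF walk-up:
  n3←n0: walk · to n0
  n3←n2: walk n2 to n0
  n4←n1: walk n1 to n0
  n4←n2: walk n2 to n0
  DF(n0)=∅
  DF(n1)={n4}
  DF(n2)={n3,n4}
  DF(n3)=∅
  DF(n4)=∅
  DF(n5)=∅

φ for p: defs {n0,n1,n4}
  DF⁺ = {n4}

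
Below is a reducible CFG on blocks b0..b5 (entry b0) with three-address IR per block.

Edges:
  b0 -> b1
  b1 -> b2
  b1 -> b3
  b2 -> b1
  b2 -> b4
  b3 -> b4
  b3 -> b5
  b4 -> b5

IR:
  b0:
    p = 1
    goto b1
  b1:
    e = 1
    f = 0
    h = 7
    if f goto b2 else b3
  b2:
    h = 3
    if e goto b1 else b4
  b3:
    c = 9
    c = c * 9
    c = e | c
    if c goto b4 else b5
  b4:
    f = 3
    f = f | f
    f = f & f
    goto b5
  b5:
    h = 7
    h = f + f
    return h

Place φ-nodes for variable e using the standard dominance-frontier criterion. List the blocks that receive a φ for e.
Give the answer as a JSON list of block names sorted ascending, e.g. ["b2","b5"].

Answer: ["b1"]

Derivation:
idom tree: b1←b0 b2←b1 b3←b1 b4←b1 b5←b1
Dom∩ at merges:
  b1: preds {b0,b2}: {b0} ∩ {b0,b1,b2} = {b0}; idom=b0
  b4: preds {b2,b3}: {b0,b1,b2} ∩ {b0,b1,b3} = {b0,b1}; idom=b1
  b5: preds {b3,b4}: {b0,b1,b3} ∩ {b0,b1,b4} = {b0,b1}; idom=b1

Frontier:
  b1←b0: walk · to b0
  b1←b2: walk b2→b1 to b0
  b4←b2: walk b2 to b1
  b4←b3: walk b3 to b1
  b5←b3: walk b3 to b1
  b5←b4: walk b4 to b1
  b0 → ∅
  b1 → {b1}
  b2 → {b1,b4}
  b3 → {b4,b5}
  b4 → {b5}
  b5 → ∅

φ for e: defs {b1}
  DF⁺ = {b1}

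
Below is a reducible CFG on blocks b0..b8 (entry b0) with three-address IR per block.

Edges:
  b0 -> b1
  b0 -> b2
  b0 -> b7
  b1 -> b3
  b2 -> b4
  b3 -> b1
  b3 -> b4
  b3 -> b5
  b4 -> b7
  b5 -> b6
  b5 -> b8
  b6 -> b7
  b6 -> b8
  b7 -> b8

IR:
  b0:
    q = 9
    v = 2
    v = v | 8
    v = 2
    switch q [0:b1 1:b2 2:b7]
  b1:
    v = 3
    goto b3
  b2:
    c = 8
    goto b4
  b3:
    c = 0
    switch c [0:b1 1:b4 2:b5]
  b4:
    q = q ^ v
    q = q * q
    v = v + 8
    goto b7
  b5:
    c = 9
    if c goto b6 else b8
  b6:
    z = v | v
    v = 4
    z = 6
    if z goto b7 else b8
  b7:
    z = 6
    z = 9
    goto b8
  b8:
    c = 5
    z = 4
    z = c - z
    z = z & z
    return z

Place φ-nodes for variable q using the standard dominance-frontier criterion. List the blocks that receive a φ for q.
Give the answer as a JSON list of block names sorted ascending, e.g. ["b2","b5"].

idom tree: b1←b0 b2←b0 b3←b1 b4←b0 b5←b3 b6←b5 b7←b0 b8←b0
Dom∩ at merges:
  b1: preds {b0,b3}: {b0} ∩ {b0,b1,b3} = {b0}; idom=b0
  b4: preds {b2,b3}: {b0,b2} ∩ {b0,b1,b3} = {b0}; idom=b0
  b7: preds {b0,b4,b6}: {b0} ∩ {b0,b4} ∩ {b0,b1,b3,b5,b6} = {b0}; idom=b0
  b8: preds {b5,b6,b7}: {b0,b1,b3,b5} ∩ {b0,b1,b3,b5,b6} ∩ {b0,b7} = {b0}; idom=b0

Frontier:
  join b1 pred b0: · stop@b0
  join b1 pred b3: b3→b1 stop@b0
  join b4 pred b2: b2 stop@b0
  join b4 pred b3: b3→b1 stop@b0
  join b7 pred b0: · stop@b0
  join b7 pred b4: b4 stop@b0
  join b7 pred b6: b6→b5→b3→b1 stop@b0
  join b8 pred b5: b5→b3→b1 stop@b0
  join b8 pred b6: b6→b5→b3→b1 stop@b0
  join b8 pred b7: b7 stop@b0
  b0: DF=∅
  b1: DF={b1,b4,b7,b8}
  b2: DF={b4}
  b3: DF={b1,b4,b7,b8}
  b4: DF={b7}
  b5: DF={b7,b8}
  b6: DF={b7,b8}
  b7: DF={b8}
  b8: DF=∅

φ for q: defs {b0,b4}
  DF⁺ = {b7,b8}

Answer: ["b7", "b8"]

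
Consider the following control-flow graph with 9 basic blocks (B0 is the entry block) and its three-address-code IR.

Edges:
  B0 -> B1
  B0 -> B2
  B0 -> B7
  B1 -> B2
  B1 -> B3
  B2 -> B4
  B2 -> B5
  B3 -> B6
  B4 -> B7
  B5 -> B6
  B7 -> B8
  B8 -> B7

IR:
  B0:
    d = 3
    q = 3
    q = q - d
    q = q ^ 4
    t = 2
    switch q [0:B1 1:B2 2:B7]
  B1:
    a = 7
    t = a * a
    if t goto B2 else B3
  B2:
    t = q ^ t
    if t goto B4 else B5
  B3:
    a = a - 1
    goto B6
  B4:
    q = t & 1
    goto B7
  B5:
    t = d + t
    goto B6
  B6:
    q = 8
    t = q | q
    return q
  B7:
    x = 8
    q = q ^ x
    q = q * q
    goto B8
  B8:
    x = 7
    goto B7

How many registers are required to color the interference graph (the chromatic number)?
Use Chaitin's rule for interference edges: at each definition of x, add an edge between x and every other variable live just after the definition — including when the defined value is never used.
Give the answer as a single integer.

Block summaries:
  B0: def={d,q,t} ue=∅
  B1: def={a,t} ue=∅
  B2: def={t} ue={q,t}
  B3: def={a} ue={a}
  B4: def={q} ue={t}
  B5: def={t} ue={d,t}
  B6: def={q,t} ue=∅
  B7: def={q,x} ue={q}
  B8: def={x} ue=∅

Liveness:
  B0: in=∅ out={d,q,t}
  B1: in={d,q} out={a,d,q,t}
  B2: in={d,q,t} out={d,t}
  B3: in={a} out=∅
  B4: in={t} out={q}
  B5: in={d,t} out=∅
  B6: in=∅ out=∅
  B7: in={q} out={q}
  B8: in={q} out={q}

Interference:
  a↔{d,q,t}
  d↔{a,q,t}
  q↔{a,d,t,x}
  t↔{a,d,q}
  x↔{q}

Chromatic number:
  clique {a,d,q,t} ⇒ need ≥ 4
  4-colouring: r0={q}  r1={a,x}  r2={d}  r3={t}
  χ = 4

Answer: 4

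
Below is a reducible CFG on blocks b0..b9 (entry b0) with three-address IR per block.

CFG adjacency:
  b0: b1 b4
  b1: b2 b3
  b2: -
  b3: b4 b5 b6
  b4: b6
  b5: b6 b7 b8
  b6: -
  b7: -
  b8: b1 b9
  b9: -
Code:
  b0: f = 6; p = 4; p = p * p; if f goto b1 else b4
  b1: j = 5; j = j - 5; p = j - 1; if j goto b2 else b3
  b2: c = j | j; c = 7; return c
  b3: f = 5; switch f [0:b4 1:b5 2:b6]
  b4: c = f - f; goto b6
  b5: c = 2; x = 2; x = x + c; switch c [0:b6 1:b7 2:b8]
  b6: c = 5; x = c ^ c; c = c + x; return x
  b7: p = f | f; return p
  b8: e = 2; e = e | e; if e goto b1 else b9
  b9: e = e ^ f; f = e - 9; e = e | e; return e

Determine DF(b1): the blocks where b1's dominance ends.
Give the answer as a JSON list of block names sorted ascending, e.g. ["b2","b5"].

Answer: ["b1", "b4", "b6"]

Analysis:
idom tree: b1←b0 b2←b1 b3←b1 b4←b0 b5←b3 b6←b0 b7←b5 b8←b5 b9←b8
Dom at joins:
  b1: preds {b0,b8}: {b0} ∩ {b0,b1,b3,b5,b8} = {b0}; idom=b0
  b4: preds {b0,b3}: {b0} ∩ {b0,b1,b3} = {b0}; idom=b0
  b6: preds {b3,b4,b5}: {b0,b1,b3} ∩ {b0,b4} ∩ {b0,b1,b3,b5} = {b0}; idom=b0

DF derivation:
  b1←b0: walk · to b0
  b1←b8: walk b8→b5→b3→b1 to b0
  b4←b0: walk · to b0
  b4←b3: walk b3→b1 to b0
  b6←b3: walk b3→b1 to b0
  b6←b4: walk b4 to b0
  b6←b5: walk b5→b3→b1 to b0
  b0 → ∅
  b1 → {b1,b4,b6}
  b2 → ∅
  b3 → {b1,b4,b6}
  b4 → {b6}
  b5 → {b1,b6}
  b6 → ∅
  b7 → ∅
  b8 → {b1}
  b9 → ∅

DF(b1) = ["b1", "b4", "b6"]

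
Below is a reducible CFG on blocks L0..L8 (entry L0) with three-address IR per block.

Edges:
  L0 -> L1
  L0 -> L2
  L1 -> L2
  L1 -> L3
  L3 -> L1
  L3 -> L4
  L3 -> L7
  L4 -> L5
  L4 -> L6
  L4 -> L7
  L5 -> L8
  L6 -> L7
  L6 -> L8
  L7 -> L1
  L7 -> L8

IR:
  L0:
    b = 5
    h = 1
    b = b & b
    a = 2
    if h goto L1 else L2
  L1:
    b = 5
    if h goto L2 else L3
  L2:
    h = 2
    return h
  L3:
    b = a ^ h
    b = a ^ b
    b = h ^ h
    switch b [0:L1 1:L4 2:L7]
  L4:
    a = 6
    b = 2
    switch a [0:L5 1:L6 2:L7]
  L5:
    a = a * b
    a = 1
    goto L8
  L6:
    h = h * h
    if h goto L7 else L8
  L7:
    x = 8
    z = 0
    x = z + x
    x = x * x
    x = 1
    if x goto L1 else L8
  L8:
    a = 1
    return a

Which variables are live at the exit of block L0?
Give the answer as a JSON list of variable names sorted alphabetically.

Answer: ["a", "h"]

Analysis:
Block summaries:
  L0: def={a,b,h} ue=∅
  L1: def={b} ue={h}
  L2: def={h} ue=∅
  L3: def={b} ue={a,h}
  L4: def={a,b} ue=∅
  L5: def={a} ue={a,b}
  L6: def={h} ue={h}
  L7: def={x,z} ue=∅
  L8: def={a} ue=∅

Liveness:
  live L0: ∅→{a,h}
  live L1: {a,h}→{a,h}
  live L2: ∅→∅
  live L3: {a,h}→{a,h}
  live L4: {h}→{a,b,h}
  live L5: {a,b}→∅
  live L6: {a,h}→{a,h}
  live L7: {a,h}→{a,h}
  live L8: ∅→∅

live-out(L0) = ["a", "h"]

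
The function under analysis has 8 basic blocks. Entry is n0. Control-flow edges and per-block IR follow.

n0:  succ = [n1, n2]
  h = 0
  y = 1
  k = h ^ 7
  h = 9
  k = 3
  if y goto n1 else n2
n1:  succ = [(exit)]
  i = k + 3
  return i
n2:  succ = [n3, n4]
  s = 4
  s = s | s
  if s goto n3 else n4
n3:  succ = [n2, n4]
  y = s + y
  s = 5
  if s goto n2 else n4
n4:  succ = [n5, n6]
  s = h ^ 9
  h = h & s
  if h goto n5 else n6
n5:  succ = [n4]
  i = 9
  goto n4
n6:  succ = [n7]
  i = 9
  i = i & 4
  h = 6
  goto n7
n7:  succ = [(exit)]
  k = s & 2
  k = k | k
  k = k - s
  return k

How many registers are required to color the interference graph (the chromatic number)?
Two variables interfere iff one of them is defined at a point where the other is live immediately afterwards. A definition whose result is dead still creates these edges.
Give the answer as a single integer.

Per-block:
  n0: def={h,k,y} ue=∅
  n1: def={i} ue={k}
  n2: def={s} ue=∅
  n3: def={s,y} ue={s,y}
  n4: def={h,s} ue={h}
  n5: def={i} ue=∅
  n6: def={h,i} ue=∅
  n7: def={k} ue={s}

Live sets:
  live n0: ∅→{h,k,y}
  live n1: {k}→∅
  live n2: {h,y}→{h,s,y}
  live n3: {h,s,y}→{h,y}
  live n4: {h}→{h,s}
  live n5: {h}→{h}
  live n6: {s}→{s}
  live n7: {s}→∅

Conflict graph:
  h↔{i,k,s,y}
  i↔{h,s}
  k↔{h,s,y}
  s↔{h,i,k,y}
  y↔{h,k,s}

Colouring:
  lower bound: {h,k,s,y} mutually conflict ⇒ χ ≥ 4
  assign h→R0 i→R2 k→R2 s→R1 y→R3 — no edge inside a register ⇒ χ ≤ 4
  χ = 4

Answer: 4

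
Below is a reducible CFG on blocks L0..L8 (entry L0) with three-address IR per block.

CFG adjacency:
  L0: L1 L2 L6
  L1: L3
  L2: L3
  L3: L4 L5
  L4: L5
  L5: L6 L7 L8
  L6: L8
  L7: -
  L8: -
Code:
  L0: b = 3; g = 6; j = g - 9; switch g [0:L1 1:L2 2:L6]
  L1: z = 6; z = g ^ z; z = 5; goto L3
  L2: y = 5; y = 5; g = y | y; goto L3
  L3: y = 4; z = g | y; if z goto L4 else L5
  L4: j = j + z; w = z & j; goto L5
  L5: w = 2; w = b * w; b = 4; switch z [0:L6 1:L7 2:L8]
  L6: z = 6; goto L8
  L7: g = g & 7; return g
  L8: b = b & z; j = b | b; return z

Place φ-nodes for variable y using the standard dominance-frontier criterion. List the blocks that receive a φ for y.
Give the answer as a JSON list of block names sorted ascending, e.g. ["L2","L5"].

Answer: ["L3", "L6", "L8"]

Analysis:
idom tree: L1←L0 L2←L0 L3←L0 L4←L3 L5←L3 L6←L0 L7←L5 L8←L0
Join-block Dom:
  L3: preds {L1,L2}: {L0,L1} ∩ {L0,L2} = {L0}; idom=L0
  L5: preds {L3,L4}: {L0,L3} ∩ {L0,L3,L4} = {L0,L3}; idom=L3
  L6: preds {L0,L5}: {L0} ∩ {L0,L3,L5} = {L0}; idom=L0
  L8: preds {L5,L6}: {L0,L3,L5} ∩ {L0,L6} = {L0}; idom=L0

DF walk-up:
  L3←L1: walk L1 to L0
  L3←L2: walk L2 to L0
  L5←L3: walk · to L3
  L5←L4: walk L4 to L3
  L6←L0: walk · to L0
  L6←L5: walk L5→L3 to L0
  L8←L5: walk L5→L3 to L0
  L8←L6: walk L6 to L0
  L0 → ∅
  L1 → {L3}
  L2 → {L3}
  L3 → {L6,L8}
  L4 → {L5}
  L5 → {L6,L8}
  L6 → {L8}
  L7 → ∅
  L8 → ∅

φ for y: defs {L2,L3}
  DF⁺ = {L3,L6,L8}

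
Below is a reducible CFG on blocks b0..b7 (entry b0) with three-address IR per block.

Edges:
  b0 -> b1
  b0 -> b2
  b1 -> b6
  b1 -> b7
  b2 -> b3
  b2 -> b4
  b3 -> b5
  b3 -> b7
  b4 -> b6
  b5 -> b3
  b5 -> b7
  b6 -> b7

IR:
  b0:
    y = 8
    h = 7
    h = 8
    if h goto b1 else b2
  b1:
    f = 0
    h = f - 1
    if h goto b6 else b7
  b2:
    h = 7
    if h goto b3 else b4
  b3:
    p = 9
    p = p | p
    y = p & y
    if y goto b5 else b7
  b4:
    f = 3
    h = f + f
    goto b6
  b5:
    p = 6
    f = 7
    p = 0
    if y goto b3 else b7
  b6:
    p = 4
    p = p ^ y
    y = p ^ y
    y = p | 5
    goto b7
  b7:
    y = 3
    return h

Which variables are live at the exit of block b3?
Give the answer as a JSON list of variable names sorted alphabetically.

Answer: ["h", "y"]

Analysis:
Block summaries:
  b0 def {h,y} use ∅
  b1 def {f,h} use ∅
  b2 def {h} use ∅
  b3 def {p,y} use {y}
  b4 def {f,h} use ∅
  b5 def {f,p} use {y}
  b6 def {p,y} use {y}
  b7 def {y} use {h}

Liveness:
  live b0: ∅→{y}
  live b1: {y}→{h,y}
  live b2: {y}→{h,y}
  live b3: {h,y}→{h,y}
  live b4: {y}→{h,y}
  live b5: {h,y}→{h,y}
  live b6: {h,y}→{h}
  live b7: {h}→∅

live-out(b3) = ["h", "y"]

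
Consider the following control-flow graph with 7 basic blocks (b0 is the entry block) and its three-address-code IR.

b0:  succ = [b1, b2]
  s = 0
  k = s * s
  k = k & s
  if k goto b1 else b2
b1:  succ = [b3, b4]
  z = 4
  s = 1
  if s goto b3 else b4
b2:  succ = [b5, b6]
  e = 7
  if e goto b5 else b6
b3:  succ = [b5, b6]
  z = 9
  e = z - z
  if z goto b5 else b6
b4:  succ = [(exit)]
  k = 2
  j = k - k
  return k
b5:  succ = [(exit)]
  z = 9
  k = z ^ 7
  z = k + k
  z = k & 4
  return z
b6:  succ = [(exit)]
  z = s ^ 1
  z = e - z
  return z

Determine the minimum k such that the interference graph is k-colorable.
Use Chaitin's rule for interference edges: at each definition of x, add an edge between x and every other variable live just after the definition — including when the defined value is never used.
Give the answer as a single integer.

def/use:
  b0: {k,s} / ∅
  b1: {s,z} / ∅
  b2: {e} / ∅
  b3: {e,z} / ∅
  b4: {j,k} / ∅
  b5: {k,z} / ∅
  b6: {z} / {e,s}

Liveness:
  live b0: ∅→{s}
  live b1: ∅→{s}
  live b2: {s}→{e,s}
  live b3: {s}→{e,s}
  live b4: ∅→∅
  live b5: ∅→∅
  live b6: {e,s}→∅

Interfere edges:
  e — {s,z}
  j — {k}
  k — {j,s,z}
  s — {e,k,z}
  z — {e,k,s}

Colouring:
  clique {e,s,z} ⇒ need ≥ 3
  assign e→R0 j→R1 k→R0 s→R1 z→R2 — no edge inside a register ⇒ χ ≤ 3
  χ = 3

Answer: 3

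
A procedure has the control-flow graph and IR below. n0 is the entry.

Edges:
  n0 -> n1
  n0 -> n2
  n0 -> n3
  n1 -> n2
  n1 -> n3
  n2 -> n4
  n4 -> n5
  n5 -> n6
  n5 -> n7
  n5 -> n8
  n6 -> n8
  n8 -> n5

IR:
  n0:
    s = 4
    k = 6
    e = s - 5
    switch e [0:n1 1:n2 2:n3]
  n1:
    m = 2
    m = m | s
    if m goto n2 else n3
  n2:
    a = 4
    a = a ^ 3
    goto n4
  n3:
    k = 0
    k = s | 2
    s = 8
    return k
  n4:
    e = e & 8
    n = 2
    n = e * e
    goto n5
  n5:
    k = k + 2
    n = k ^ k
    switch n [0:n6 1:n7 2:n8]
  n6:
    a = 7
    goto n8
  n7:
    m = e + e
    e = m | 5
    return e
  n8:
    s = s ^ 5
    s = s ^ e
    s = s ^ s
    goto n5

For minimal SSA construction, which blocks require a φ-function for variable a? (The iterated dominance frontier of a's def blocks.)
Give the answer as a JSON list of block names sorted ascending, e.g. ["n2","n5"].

Answer: ["n5", "n8"]

Working:
idom tree: n1←n0 n2←n0 n3←n0 n4←n2 n5←n4 n6←n5 n7←n5 n8←n5
Dom at joins:
  n2: preds {n0,n1}: {n0} ∩ {n0,n1} = {n0}; idom=n0
  n3: preds {n0,n1}: {n0} ∩ {n0,n1} = {n0}; idom=n0
  n5: preds {n4,n8}: {n0,n2,n4} ∩ {n0,n2,n4,n5,n8} = {n0,n2,n4}; idom=n4
  n8: preds {n5,n6}: {n0,n2,n4,n5} ∩ {n0,n2,n4,n5,n6} = {n0,n2,n4,n5}; idom=n5

DF walk-up:
  join n2 pred n0: · stop@n0
  join n2 pred n1: n1 stop@n0
  join n3 pred n0: · stop@n0
  join n3 pred n1: n1 stop@n0
  join n5 pred n4: · stop@n4
  join n5 pred n8: n8→n5 stop@n4
  join n8 pred n5: · stop@n5
  join n8 pred n6: n6 stop@n5
  DF(n0)=∅
  DF(n1)={n2,n3}
  DF(n2)=∅
  DF(n3)=∅
  DF(n4)=∅
  DF(n5)={n5}
  DF(n6)={n8}
  DF(n7)=∅
  DF(n8)={n5}

φ for a: defs {n2,n6}
  DF⁺ = {n5,n8}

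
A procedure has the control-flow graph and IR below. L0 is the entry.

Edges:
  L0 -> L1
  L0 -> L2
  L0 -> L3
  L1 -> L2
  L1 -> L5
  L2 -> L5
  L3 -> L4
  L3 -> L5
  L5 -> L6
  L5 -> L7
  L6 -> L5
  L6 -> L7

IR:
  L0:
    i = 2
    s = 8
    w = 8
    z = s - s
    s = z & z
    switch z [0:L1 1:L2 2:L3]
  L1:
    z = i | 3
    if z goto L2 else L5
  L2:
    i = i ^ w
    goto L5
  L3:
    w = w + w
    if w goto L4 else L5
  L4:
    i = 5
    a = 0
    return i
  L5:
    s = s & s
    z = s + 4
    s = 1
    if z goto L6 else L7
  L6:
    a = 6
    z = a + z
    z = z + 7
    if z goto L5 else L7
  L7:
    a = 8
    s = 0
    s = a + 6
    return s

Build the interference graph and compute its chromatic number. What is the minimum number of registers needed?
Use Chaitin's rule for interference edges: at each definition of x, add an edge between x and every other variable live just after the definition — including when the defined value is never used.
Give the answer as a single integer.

Block summaries:
  L0 def {i,s,w,z} use ∅
  L1 def {z} use {i}
  L2 def {i} use {i,w}
  L3 def {w} use {w}
  L4 def {a,i} use ∅
  L5 def {s,z} use {s}
  L6 def {a,z} use {z}
  L7 def {a,s} use ∅

Liveness:
  live L0: ∅→{i,s,w}
  live L1: {i,s,w}→{i,s,w}
  live L2: {i,s,w}→{s}
  live L3: {s,w}→{s}
  live L4: ∅→∅
  live L5: {s}→{s,z}
  live L6: {s,z}→{s}
  live L7: ∅→∅

Interfere edges:
  a: {i,s,z}
  i: {a,s,w,z}
  s: {a,i,w,z}
  w: {i,s,z}
  z: {a,i,s,w}

Colouring:
  {a,i,s,z} pairwise interfere (4-clique) ⇒ χ ≥ 4
  assign a→c3 i→c0 s→c1 w→c3 z→c2 — no edge inside a register ⇒ χ ≤ 4
  χ = 4

Answer: 4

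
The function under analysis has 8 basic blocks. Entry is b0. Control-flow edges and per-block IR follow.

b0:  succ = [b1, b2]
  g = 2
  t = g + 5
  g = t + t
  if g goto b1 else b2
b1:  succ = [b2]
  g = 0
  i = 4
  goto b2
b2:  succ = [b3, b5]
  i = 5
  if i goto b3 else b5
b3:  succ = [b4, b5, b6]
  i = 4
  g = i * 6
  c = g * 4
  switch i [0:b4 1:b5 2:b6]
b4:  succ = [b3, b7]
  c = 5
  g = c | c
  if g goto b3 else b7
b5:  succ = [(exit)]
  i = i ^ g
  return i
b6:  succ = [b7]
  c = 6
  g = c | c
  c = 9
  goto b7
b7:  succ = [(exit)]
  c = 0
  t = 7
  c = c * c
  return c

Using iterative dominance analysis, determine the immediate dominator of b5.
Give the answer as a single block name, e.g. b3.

idom tree: b1←b0 b2←b0 b3←b2 b4←b3 b5←b2 b6←b3 b7←b3
Join-block Dom:
  b2: preds {b0,b1}: {b0} ∩ {b0,b1} = {b0}; idom=b0
  b3: preds {b2,b4}: {b0,b2} ∩ {b0,b2,b3,b4} = {b0,b2}; idom=b2
  b5: preds {b2,b3}: {b0,b2} ∩ {b0,b2,b3} = {b0,b2}; idom=b2
  b7: preds {b4,b6}: {b0,b2,b3,b4} ∩ {b0,b2,b3,b6} = {b0,b2,b3}; idom=b3

idom(b5) = b2

Answer: b2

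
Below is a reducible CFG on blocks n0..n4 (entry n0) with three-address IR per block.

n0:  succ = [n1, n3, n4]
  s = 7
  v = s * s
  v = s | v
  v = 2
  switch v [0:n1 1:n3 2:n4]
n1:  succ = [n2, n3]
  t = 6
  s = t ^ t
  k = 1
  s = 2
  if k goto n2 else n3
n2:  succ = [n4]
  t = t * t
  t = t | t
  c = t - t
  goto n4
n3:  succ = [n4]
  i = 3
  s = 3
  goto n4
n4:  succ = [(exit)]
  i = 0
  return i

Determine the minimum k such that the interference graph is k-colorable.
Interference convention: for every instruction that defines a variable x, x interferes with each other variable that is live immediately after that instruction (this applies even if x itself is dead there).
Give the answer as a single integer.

Answer: 3

Working:
def/use:
  n0 def {s,v} use ∅
  n1 def {k,s,t} use ∅
  n2 def {c,t} use {t}
  n3 def {i,s} use ∅
  n4 def {i} use ∅

Live sets:
  n0 li=∅ lo=∅
  n1 li=∅ lo={t}
  n2 li={t} lo=∅
  n3 li=∅ lo=∅
  n4 li=∅ lo=∅

Conflict graph:
  c: ∅
  i: ∅
  k: {s,t}
  s: {k,t,v}
  t: {k,s}
  v: {s}

Chromatic number:
  lower bound: {k,s,t} mutually conflict ⇒ χ ≥ 3
  3-colouring: R0={c,i,s}  R1={k,v}  R2={t}
  χ = 3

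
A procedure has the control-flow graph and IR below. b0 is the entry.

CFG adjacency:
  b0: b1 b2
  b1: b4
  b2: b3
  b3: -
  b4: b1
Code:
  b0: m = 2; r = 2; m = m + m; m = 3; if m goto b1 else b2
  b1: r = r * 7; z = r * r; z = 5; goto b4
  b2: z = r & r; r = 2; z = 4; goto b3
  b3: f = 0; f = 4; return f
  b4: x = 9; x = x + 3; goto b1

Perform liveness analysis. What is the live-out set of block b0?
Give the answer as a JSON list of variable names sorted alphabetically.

Answer: ["r"]

Analysis:
def/use:
  b0: {m,r} / ∅
  b1: {r,z} / {r}
  b2: {r,z} / {r}
  b3: {f} / ∅
  b4: {x} / ∅

Liveness:
  b0: in=∅ out={r}
  b1: in={r} out={r}
  b2: in={r} out=∅
  b3: in=∅ out=∅
  b4: in={r} out={r}

live-out(b0) = ["r"]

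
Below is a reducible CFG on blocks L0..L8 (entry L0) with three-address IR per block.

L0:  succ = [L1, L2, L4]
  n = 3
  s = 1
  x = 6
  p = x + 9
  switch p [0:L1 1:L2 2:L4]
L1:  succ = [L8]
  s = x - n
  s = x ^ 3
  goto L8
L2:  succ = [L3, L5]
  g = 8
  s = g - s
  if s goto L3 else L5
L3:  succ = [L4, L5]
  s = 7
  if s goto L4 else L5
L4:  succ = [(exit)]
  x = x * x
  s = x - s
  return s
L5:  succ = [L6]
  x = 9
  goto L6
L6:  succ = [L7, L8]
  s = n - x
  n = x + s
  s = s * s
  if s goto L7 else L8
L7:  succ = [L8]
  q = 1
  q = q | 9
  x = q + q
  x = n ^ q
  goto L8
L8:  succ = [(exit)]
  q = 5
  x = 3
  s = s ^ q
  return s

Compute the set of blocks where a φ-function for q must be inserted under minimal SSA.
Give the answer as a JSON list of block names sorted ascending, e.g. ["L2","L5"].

idom tree: L1←L0 L2←L0 L3←L2 L4←L0 L5←L2 L6←L5 L7←L6 L8←L0
Dom∩ at merges:
  L4: preds {L0,L3}: {L0} ∩ {L0,L2,L3} = {L0}; idom=L0
  L5: preds {L2,L3}: {L0,L2} ∩ {L0,L2,L3} = {L0,L2}; idom=L2
  L8: preds {L1,L6,L7}: {L0,L1} ∩ {L0,L2,L5,L6} ∩ {L0,L2,L5,L6,L7} = {L0}; idom=L0

DF walk-up:
  L4←L0: walk · to L0
  L4←L3: walk L3→L2 to L0
  L5←L2: walk · to L2
  L5←L3: walk L3 to L2
  L8←L1: walk L1 to L0
  L8←L6: walk L6→L5→L2 to L0
  L8←L7: walk L7→L6→L5→L2 to L0
  DF(L0)=∅
  DF(L1)={L8}
  DF(L2)={L4,L8}
  DF(L3)={L4,L5}
  DF(L4)=∅
  DF(L5)={L8}
  DF(L6)={L8}
  DF(L7)={L8}
  DF(L8)=∅

φ for q: defs {L7,L8}
  DF⁺ = {L8}

Answer: ["L8"]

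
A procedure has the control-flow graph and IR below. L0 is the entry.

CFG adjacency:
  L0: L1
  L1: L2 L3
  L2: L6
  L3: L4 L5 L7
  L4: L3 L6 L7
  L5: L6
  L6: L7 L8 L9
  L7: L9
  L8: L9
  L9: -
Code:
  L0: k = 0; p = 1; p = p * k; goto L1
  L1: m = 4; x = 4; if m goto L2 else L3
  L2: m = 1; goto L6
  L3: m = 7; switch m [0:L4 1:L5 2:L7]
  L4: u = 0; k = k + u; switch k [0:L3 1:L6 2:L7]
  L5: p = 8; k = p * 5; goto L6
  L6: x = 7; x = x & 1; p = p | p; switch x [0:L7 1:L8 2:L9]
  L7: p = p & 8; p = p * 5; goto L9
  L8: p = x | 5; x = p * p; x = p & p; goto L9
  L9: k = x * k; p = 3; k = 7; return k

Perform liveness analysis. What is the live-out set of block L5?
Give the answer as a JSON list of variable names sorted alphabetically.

Per-block:
  L0: def={k,p} ue=∅
  L1: def={m,x} ue=∅
  L2: def={m} ue=∅
  L3: def={m} ue=∅
  L4: def={k,u} ue={k}
  L5: def={k,p} ue=∅
  L6: def={p,x} ue={p}
  L7: def={p} ue={p}
  L8: def={p,x} ue={x}
  L9: def={k,p} ue={k,x}

Liveness:
  live L0: ∅→{k,p}
  live L1: {k,p}→{k,p,x}
  live L2: {k,p}→{k,p}
  live L3: {k,p,x}→{k,p,x}
  live L4: {k,p,x}→{k,p,x}
  live L5: ∅→{k,p}
  live L6: {k,p}→{k,p,x}
  live L7: {k,p,x}→{k,x}
  live L8: {k,x}→{k,x}
  live L9: {k,x}→∅

live-out(L5) = ["k", "p"]

Answer: ["k", "p"]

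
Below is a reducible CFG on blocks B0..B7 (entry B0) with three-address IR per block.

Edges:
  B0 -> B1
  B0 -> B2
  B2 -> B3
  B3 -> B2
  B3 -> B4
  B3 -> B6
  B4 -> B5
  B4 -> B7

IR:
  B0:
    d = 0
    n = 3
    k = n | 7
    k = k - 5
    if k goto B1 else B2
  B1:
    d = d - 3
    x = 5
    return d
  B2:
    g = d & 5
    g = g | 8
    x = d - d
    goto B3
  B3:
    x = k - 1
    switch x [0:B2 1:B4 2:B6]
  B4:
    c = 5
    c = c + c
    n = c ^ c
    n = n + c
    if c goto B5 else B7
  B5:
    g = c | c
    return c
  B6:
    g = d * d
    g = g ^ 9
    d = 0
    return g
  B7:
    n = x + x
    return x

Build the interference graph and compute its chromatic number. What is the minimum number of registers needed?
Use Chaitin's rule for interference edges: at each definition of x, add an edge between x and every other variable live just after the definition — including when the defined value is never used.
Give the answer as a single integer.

Answer: 3

Derivation:
def/use:
  B0: {d,k,n} / ∅
  B1: {d,x} / {d}
  B2: {g,x} / {d}
  B3: {x} / {k}
  B4: {c,n} / ∅
  B5: {g} / {c}
  B6: {d,g} / {d}
  B7: {n} / {x}

Liveness:
  B0 li=∅ lo={d,k}
  B1 li={d} lo=∅
  B2 li={d,k} lo={d,k}
  B3 li={d,k} lo={d,k,x}
  B4 li={x} lo={c,x}
  B5 li={c} lo=∅
  B6 li={d} lo=∅
  B7 li={x} lo=∅

Interference:
  c: {g,n,x}
  d: {g,k,n,x}
  g: {c,d,k}
  k: {d,g,x}
  n: {c,d,x}
  x: {c,d,k,n}

Registers:
  {c,n,x} pairwise interfere (3-clique) ⇒ χ ≥ 3
  3-colouring: c0={c,d}  c1={g,x}  c2={k,n}
  χ = 3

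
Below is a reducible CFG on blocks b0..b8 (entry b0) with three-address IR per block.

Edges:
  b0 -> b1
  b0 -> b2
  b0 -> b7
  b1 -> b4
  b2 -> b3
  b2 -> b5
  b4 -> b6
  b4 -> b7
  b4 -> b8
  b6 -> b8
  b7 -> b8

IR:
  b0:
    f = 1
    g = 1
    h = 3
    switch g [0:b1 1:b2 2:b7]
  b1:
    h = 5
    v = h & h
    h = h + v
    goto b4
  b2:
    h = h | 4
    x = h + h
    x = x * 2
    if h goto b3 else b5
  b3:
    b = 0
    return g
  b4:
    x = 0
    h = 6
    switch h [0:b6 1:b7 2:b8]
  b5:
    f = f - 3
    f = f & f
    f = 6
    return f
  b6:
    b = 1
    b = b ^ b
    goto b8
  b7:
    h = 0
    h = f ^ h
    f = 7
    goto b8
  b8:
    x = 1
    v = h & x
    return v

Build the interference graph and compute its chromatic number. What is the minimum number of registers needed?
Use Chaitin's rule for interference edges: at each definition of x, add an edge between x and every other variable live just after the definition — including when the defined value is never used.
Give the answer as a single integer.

def/use:
  b0 def {f,g,h} use ∅
  b1 def {h,v} use ∅
  b2 def {h,x} use {h}
  b3 def {b} use {g}
  b4 def {h,x} use ∅
  b5 def {f} use {f}
  b6 def {b} use ∅
  b7 def {f,h} use {f}
  b8 def {v,x} use {h}

Live sets:
  live b0: ∅→{f,g,h}
  live b1: {f}→{f}
  live b2: {f,g,h}→{f,g}
  live b3: {g}→∅
  live b4: {f}→{f,h}
  live b5: {f}→∅
  live b6: {h}→{h}
  live b7: {f}→{h}
  live b8: {h}→∅

Interfere edges:
  b↔{g,h}
  f↔{g,h,v,x}
  g↔{b,f,h,x}
  h↔{b,f,g,v,x}
  v↔{f,h}
  x↔{f,g,h}

Registers:
  lower bound: {f,g,h,x} mutually conflict ⇒ χ ≥ 4
  4-colouring: R0={h}  R1={b,f}  R2={g,v}  R3={x}
  χ = 4

Answer: 4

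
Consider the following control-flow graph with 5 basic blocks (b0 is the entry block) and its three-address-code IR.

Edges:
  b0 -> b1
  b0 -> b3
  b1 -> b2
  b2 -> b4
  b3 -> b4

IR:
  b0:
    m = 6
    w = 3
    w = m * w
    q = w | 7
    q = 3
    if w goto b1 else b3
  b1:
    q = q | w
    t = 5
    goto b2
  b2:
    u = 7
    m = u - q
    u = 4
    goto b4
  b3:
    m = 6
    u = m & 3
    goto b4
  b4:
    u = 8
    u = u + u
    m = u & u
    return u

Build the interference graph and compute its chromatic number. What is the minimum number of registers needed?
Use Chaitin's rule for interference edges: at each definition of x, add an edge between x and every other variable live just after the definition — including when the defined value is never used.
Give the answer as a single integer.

Block summaries:
  b0 def {m,q,w} use ∅
  b1 def {q,t} use {q,w}
  b2 def {m,u} use {q}
  b3 def {m,u} use ∅
  b4 def {m,u} use ∅

Live sets:
  b0: in=∅ out={q,w}
  b1: in={q,w} out={q}
  b2: in={q} out=∅
  b3: in=∅ out=∅
  b4: in=∅ out=∅

Conflict graph:
  m: {u,w}
  q: {t,u,w}
  t: {q}
  u: {m,q}
  w: {m,q}

Registers:
  clique {m,u} ⇒ need ≥ 2
  2-colouring: R0={m,q}  R1={t,u,w}
  χ = 2

Answer: 2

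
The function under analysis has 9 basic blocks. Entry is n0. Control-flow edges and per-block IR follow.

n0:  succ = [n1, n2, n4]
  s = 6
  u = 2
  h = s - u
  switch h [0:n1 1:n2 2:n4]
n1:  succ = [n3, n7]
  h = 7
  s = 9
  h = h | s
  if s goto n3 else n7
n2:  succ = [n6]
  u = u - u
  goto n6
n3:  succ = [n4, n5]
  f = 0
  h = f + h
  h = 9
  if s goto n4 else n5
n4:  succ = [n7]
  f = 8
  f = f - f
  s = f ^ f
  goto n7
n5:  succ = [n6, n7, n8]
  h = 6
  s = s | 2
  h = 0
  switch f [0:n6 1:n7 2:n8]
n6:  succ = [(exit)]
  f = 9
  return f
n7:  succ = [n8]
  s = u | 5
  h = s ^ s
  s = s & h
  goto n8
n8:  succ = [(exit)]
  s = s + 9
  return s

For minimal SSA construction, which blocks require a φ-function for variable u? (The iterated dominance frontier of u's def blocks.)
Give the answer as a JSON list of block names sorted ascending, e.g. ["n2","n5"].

idom tree: n1←n0 n2←n0 n3←n1 n4←n0 n5←n3 n6←n0 n7←n0 n8←n0
Dom∩ at merges:
  n4: preds {n0,n3}: {n0} ∩ {n0,n1,n3} = {n0}; idom=n0
  n6: preds {n2,n5}: {n0,n2} ∩ {n0,n1,n3,n5} = {n0}; idom=n0
  n7: preds {n1,n4,n5}: {n0,n1} ∩ {n0,n4} ∩ {n0,n1,n3,n5} = {n0}; idom=n0
  n8: preds {n5,n7}: {n0,n1,n3,n5} ∩ {n0,n7} = {n0}; idom=n0

DF walk-up:
  n4←n0: walk · to n0
  n4←n3: walk n3→n1 to n0
  n6←n2: walk n2 to n0
  n6←n5: walk n5→n3→n1 to n0
  n7←n1: walk n1 to n0
  n7←n4: walk n4 to n0
  n7←n5: walk n5→n3→n1 to n0
  n8←n5: walk n5→n3→n1 to n0
  n8←n7: walk n7 to n0
  n0 → ∅
  n1 → {n4,n6,n7,n8}
  n2 → {n6}
  n3 → {n4,n6,n7,n8}
  n4 → {n7}
  n5 → {n6,n7,n8}
  n6 → ∅
  n7 → {n8}
  n8 → ∅

φ for u: defs {n0,n2}
  DF⁺ = {n6}

Answer: ["n6"]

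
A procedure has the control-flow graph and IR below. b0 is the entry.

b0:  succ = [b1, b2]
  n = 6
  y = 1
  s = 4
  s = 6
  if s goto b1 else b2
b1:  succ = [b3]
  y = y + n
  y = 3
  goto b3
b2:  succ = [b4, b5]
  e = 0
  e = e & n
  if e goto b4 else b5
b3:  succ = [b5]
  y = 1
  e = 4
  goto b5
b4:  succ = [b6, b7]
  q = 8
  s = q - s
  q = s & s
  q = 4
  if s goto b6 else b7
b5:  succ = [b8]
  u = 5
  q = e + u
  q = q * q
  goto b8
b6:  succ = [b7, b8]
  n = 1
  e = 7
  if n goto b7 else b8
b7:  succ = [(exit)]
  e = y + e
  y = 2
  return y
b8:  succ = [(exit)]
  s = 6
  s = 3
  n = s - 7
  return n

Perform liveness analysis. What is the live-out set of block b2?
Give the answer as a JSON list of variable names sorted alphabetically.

Answer: ["e", "s", "y"]

Analysis:
Block summaries:
  b0 def {n,s,y} use ∅
  b1 def {y} use {n,y}
  b2 def {e} use {n}
  b3 def {e,y} use ∅
  b4 def {q,s} use {s}
  b5 def {q,u} use {e}
  b6 def {e,n} use ∅
  b7 def {e,y} use {e,y}
  b8 def {n,s} use ∅

Backward fixpoint:
  b0: in=∅ out={n,s,y}
  b1: in={n,y} out=∅
  b2: in={n,s,y} out={e,s,y}
  b3: in=∅ out={e}
  b4: in={e,s,y} out={e,y}
  b5: in={e} out=∅
  b6: in={y} out={e,y}
  b7: in={e,y} out=∅
  b8: in=∅ out=∅

live-out(b2) = ["e", "s", "y"]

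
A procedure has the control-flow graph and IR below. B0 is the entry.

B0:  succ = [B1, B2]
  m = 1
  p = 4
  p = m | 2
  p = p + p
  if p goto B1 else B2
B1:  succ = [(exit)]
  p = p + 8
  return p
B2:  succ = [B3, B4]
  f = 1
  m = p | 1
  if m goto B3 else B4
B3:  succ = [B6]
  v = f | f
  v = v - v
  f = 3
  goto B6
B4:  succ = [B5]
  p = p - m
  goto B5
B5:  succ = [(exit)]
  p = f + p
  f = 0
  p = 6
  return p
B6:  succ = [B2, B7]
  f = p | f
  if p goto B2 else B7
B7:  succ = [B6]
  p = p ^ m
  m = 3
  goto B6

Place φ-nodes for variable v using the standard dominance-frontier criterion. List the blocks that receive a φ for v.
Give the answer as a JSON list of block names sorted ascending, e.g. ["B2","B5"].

idom tree: B1←B0 B2←B0 B3←B2 B4←B2 B5←B4 B6←B3 B7←B6
Join-block Dom:
  B2: preds {B0,B6}: {B0} ∩ {B0,B2,B3,B6} = {B0}; idom=B0
  B6: preds {B3,B7}: {B0,B2,B3} ∩ {B0,B2,B3,B6,B7} = {B0,B2,B3}; idom=B3

Frontier:
  join B2 pred B0: · stop@B0
  join B2 pred B6: B6→B3→B2 stop@B0
  join B6 pred B3: · stop@B3
  join B6 pred B7: B7→B6 stop@B3
  B0: DF=∅
  B1: DF=∅
  B2: DF={B2}
  B3: DF={B2}
  B4: DF=∅
  B5: DF=∅
  B6: DF={B2,B6}
  B7: DF={B6}

φ for v: defs {B3}
  DF⁺ = {B2}

Answer: ["B2"]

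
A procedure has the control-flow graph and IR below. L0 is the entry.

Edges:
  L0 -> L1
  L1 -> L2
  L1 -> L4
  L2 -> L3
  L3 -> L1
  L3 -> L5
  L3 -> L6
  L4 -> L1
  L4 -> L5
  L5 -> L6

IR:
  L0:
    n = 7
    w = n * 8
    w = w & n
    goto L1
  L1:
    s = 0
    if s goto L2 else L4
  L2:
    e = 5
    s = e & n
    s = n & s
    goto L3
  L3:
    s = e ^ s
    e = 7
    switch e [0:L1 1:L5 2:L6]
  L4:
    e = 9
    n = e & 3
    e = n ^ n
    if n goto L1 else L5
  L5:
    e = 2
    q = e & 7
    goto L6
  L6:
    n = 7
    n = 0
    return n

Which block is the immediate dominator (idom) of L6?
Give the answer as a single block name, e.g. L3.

Answer: L1

Working:
idom tree: L1←L0 L2←L1 L3←L2 L4←L1 L5←L1 L6←L1
Dom∩ at merges:
  L1: preds {L0,L3,L4}: {L0} ∩ {L0,L1,L2,L3} ∩ {L0,L1,L4} = {L0}; idom=L0
  L5: preds {L3,L4}: {L0,L1,L2,L3} ∩ {L0,L1,L4} = {L0,L1}; idom=L1
  L6: preds {L3,L5}: {L0,L1,L2,L3} ∩ {L0,L1,L5} = {L0,L1}; idom=L1

idom(L6) = L1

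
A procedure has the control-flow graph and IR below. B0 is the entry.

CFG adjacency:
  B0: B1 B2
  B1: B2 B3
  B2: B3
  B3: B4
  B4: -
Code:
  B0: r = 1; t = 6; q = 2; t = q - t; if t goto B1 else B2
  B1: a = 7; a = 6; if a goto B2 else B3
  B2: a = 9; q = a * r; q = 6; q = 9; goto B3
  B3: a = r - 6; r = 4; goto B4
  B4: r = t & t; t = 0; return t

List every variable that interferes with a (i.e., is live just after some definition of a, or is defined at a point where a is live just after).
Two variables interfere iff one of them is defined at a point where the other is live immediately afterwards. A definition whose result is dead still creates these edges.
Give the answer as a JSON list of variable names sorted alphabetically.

def/use:
  B0: {q,r,t} / ∅
  B1: {a} / ∅
  B2: {a,q} / {r}
  B3: {a,r} / {r}
  B4: {r,t} / {t}

Backward fixpoint:
  live B0: ∅→{r,t}
  live B1: {r,t}→{r,t}
  live B2: {r,t}→{r,t}
  live B3: {r,t}→{t}
  live B4: {t}→∅

Interfere edges:
  a — {r,t}
  q — {r,t}
  r — {a,q,t}
  t — {a,q,r}

N(a) = ["r", "t"]

Answer: ["r", "t"]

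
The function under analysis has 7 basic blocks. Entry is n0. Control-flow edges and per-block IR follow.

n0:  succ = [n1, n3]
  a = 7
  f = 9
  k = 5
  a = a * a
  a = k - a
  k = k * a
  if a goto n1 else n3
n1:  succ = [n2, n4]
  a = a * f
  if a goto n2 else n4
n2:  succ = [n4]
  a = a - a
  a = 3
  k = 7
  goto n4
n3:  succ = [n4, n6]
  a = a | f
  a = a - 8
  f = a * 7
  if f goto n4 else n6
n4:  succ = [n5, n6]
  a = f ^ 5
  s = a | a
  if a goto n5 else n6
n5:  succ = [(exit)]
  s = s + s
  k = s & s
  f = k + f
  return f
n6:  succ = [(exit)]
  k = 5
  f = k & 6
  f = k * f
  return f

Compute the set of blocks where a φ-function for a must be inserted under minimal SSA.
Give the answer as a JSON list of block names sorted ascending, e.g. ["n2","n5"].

Answer: ["n4", "n6"]

Derivation:
idom tree: n1←n0 n2←n1 n3←n0 n4←n0 n5←n4 n6←n0
Dom at joins:
  n4: preds {n1,n2,n3}: {n0,n1} ∩ {n0,n1,n2} ∩ {n0,n3} = {n0}; idom=n0
  n6: preds {n3,n4}: {n0,n3} ∩ {n0,n4} = {n0}; idom=n0

DF walk-up:
  n4←n1: walk n1 to n0
  n4←n2: walk n2→n1 to n0
  n4←n3: walk n3 to n0
  n6←n3: walk n3 to n0
  n6←n4: walk n4 to n0
  DF(n0)=∅
  DF(n1)={n4}
  DF(n2)={n4}
  DF(n3)={n4,n6}
  DF(n4)={n6}
  DF(n5)=∅
  DF(n6)=∅

φ for a: defs {n0,n1,n2,n3,n4}
  DF⁺ = {n4,n6}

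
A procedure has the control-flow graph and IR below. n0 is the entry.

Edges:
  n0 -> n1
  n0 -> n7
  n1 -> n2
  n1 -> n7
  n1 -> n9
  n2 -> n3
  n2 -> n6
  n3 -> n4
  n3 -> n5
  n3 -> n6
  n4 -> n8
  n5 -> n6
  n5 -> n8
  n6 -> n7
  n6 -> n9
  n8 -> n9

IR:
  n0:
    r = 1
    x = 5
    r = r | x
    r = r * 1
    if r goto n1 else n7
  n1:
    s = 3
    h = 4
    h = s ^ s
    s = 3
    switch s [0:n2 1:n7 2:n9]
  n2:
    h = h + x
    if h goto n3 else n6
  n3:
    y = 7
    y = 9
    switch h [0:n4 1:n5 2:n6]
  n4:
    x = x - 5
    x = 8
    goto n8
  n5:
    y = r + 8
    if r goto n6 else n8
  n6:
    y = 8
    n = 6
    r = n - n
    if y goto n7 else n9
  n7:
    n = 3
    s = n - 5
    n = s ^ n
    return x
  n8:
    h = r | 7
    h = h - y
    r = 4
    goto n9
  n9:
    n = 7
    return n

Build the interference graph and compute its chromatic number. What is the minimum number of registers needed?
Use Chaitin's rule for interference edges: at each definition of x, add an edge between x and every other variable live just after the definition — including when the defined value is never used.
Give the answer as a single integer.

def/use:
  n0: {r,x} / ∅
  n1: {h,s} / ∅
  n2: {h} / {h,x}
  n3: {y} / {h}
  n4: {x} / {x}
  n5: {y} / {r}
  n6: {n,r,y} / ∅
  n7: {n,s} / {x}
  n8: {h,r} / {r,y}
  n9: {n} / ∅

Liveness:
  n0: in=∅ out={r,x}
  n1: in={r,x} out={h,r,x}
  n2: in={h,r,x} out={h,r,x}
  n3: in={h,r,x} out={r,x,y}
  n4: in={r,x,y} out={r,y}
  n5: in={r,x} out={r,x,y}
  n6: in={x} out={x}
  n7: in={x} out=∅
  n8: in={r,y} out=∅
  n9: in=∅ out=∅

Conflict graph:
  h — {r,s,x,y}
  n — {s,x,y}
  r — {h,s,x,y}
  s — {h,n,r,x}
  x — {h,n,r,s,y}
  y — {h,n,r,x}

Registers:
  {h,r,s,x} pairwise interfere (4-clique) ⇒ χ ≥ 4
  assign h→R1 n→R1 r→R2 s→R3 x→R0 y→R3 — no edge inside a register ⇒ χ ≤ 4
  χ = 4

Answer: 4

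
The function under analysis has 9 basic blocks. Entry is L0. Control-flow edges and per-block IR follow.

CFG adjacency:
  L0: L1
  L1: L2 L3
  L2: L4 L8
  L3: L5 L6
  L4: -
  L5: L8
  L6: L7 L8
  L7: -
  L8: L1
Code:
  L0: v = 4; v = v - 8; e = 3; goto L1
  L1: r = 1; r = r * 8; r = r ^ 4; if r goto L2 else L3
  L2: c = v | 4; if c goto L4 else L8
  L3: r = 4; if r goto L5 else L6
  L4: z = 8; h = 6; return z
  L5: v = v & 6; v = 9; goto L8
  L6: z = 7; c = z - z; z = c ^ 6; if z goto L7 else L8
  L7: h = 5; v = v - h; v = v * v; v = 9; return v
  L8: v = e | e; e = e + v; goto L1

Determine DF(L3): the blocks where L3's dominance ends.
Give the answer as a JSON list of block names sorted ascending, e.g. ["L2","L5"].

idom tree: L1←L0 L2←L1 L3←L1 L4←L2 L5←L3 L6←L3 L7←L6 L8←L1
Dom∩ at merges:
  L1: preds {L0,L8}: {L0} ∩ {L0,L1,L8} = {L0}; idom=L0
  L8: preds {L2,L5,L6}: {L0,L1,L2} ∩ {L0,L1,L3,L5} ∩ {L0,L1,L3,L6} = {L0,L1}; idom=L1

DF derivation:
  join L1 pred L0: · stop@L0
  join L1 pred L8: L8→L1 stop@L0
  join L8 pred L2: L2 stop@L1
  join L8 pred L5: L5→L3 stop@L1
  join L8 pred L6: L6→L3 stop@L1
  L0 → ∅
  L1 → {L1}
  L2 → {L8}
  L3 → {L8}
  L4 → ∅
  L5 → {L8}
  L6 → {L8}
  L7 → ∅
  L8 → {L1}

DF(L3) = ["L8"]

Answer: ["L8"]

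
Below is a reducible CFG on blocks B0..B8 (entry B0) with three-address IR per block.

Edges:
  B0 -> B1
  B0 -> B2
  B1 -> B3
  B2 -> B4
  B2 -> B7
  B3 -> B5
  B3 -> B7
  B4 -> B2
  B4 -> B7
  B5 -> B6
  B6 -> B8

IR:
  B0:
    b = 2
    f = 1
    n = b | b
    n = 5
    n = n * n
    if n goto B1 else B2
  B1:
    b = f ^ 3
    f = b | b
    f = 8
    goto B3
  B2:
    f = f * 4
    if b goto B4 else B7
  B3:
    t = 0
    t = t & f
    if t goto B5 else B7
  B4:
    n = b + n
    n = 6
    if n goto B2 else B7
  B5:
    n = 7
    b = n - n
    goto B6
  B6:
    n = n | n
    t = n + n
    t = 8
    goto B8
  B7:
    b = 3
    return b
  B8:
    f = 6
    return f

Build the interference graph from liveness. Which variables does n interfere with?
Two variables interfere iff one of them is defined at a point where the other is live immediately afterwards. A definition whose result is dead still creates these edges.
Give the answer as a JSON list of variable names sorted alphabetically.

Answer: ["b", "f"]

Analysis:
Per-block:
  B0: def={b,f,n} ue=∅
  B1: def={b,f} ue={f}
  B2: def={f} ue={b,f}
  B3: def={t} ue={f}
  B4: def={n} ue={b,n}
  B5: def={b,n} ue=∅
  B6: def={n,t} ue={n}
  B7: def={b} ue=∅
  B8: def={f} ue=∅

Backward fixpoint:
  live B0: ∅→{b,f,n}
  live B1: {f}→{f}
  live B2: {b,f,n}→{b,f,n}
  live B3: {f}→∅
  live B4: {b,f,n}→{b,f,n}
  live B5: ∅→{n}
  live B6: {n}→∅
  live B7: ∅→∅
  live B8: ∅→∅

Conflict graph:
  b: {f,n}
  f: {b,n,t}
  n: {b,f}
  t: {f}

N(n) = ["b", "f"]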